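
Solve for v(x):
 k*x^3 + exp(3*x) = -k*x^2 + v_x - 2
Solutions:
 v(x) = C1 + k*x^4/4 + k*x^3/3 + 2*x + exp(3*x)/3


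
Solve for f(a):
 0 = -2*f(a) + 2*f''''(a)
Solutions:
 f(a) = C1*exp(-a) + C2*exp(a) + C3*sin(a) + C4*cos(a)


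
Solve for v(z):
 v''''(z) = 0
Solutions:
 v(z) = C1 + C2*z + C3*z^2 + C4*z^3


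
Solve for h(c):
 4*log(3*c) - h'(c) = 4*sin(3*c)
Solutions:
 h(c) = C1 + 4*c*log(c) - 4*c + 4*c*log(3) + 4*cos(3*c)/3


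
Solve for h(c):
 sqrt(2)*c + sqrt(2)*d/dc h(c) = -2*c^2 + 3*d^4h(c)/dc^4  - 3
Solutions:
 h(c) = C1 + C4*exp(2^(1/6)*3^(2/3)*c/3) - sqrt(2)*c^3/3 - c^2/2 - 3*sqrt(2)*c/2 + (C2*sin(6^(1/6)*c/2) + C3*cos(6^(1/6)*c/2))*exp(-2^(1/6)*3^(2/3)*c/6)


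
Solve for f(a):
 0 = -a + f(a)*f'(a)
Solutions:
 f(a) = -sqrt(C1 + a^2)
 f(a) = sqrt(C1 + a^2)


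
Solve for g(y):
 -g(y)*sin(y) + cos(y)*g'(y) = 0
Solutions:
 g(y) = C1/cos(y)


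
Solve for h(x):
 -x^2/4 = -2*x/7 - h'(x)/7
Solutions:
 h(x) = C1 + 7*x^3/12 - x^2


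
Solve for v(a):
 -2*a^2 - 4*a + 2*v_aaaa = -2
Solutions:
 v(a) = C1 + C2*a + C3*a^2 + C4*a^3 + a^6/360 + a^5/60 - a^4/24


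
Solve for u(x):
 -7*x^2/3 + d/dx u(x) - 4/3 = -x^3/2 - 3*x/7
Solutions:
 u(x) = C1 - x^4/8 + 7*x^3/9 - 3*x^2/14 + 4*x/3


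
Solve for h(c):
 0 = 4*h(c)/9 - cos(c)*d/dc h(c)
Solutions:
 h(c) = C1*(sin(c) + 1)^(2/9)/(sin(c) - 1)^(2/9)


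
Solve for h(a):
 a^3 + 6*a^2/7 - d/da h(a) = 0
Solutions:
 h(a) = C1 + a^4/4 + 2*a^3/7


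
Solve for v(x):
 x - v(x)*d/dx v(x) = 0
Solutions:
 v(x) = -sqrt(C1 + x^2)
 v(x) = sqrt(C1 + x^2)


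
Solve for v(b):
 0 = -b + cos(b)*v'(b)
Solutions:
 v(b) = C1 + Integral(b/cos(b), b)


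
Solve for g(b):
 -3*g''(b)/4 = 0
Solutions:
 g(b) = C1 + C2*b


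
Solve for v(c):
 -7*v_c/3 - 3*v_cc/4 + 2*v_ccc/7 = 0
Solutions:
 v(c) = C1 + C2*exp(7*c*(9 - sqrt(465))/48) + C3*exp(7*c*(9 + sqrt(465))/48)


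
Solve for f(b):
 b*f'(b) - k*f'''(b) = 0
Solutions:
 f(b) = C1 + Integral(C2*airyai(b*(1/k)^(1/3)) + C3*airybi(b*(1/k)^(1/3)), b)


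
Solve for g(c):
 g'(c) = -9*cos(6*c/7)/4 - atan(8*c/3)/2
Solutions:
 g(c) = C1 - c*atan(8*c/3)/2 + 3*log(64*c^2 + 9)/32 - 21*sin(6*c/7)/8


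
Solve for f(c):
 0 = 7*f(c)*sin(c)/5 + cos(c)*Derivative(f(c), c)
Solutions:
 f(c) = C1*cos(c)^(7/5)


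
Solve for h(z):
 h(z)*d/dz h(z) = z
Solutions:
 h(z) = -sqrt(C1 + z^2)
 h(z) = sqrt(C1 + z^2)


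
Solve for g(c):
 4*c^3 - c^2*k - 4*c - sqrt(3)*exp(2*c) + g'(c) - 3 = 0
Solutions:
 g(c) = C1 - c^4 + c^3*k/3 + 2*c^2 + 3*c + sqrt(3)*exp(2*c)/2


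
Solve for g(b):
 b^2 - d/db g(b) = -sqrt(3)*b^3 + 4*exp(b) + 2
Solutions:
 g(b) = C1 + sqrt(3)*b^4/4 + b^3/3 - 2*b - 4*exp(b)


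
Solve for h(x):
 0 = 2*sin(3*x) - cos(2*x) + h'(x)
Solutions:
 h(x) = C1 + sin(2*x)/2 + 2*cos(3*x)/3


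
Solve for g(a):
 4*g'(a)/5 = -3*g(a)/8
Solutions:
 g(a) = C1*exp(-15*a/32)


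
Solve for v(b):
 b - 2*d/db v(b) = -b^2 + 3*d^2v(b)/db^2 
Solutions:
 v(b) = C1 + C2*exp(-2*b/3) + b^3/6 - b^2/2 + 3*b/2


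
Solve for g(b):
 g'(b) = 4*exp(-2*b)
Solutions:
 g(b) = C1 - 2*exp(-2*b)


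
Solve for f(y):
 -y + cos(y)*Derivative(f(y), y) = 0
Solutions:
 f(y) = C1 + Integral(y/cos(y), y)


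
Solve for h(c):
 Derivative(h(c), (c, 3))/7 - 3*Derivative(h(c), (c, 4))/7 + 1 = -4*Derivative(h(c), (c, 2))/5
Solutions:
 h(c) = C1 + C2*c + C3*exp(c*(5 - sqrt(1705))/30) + C4*exp(c*(5 + sqrt(1705))/30) - 5*c^2/8


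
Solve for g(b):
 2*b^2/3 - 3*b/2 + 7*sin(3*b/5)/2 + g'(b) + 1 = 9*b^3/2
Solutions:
 g(b) = C1 + 9*b^4/8 - 2*b^3/9 + 3*b^2/4 - b + 35*cos(3*b/5)/6


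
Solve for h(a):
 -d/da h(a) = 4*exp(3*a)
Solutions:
 h(a) = C1 - 4*exp(3*a)/3


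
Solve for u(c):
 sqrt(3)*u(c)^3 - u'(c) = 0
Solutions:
 u(c) = -sqrt(2)*sqrt(-1/(C1 + sqrt(3)*c))/2
 u(c) = sqrt(2)*sqrt(-1/(C1 + sqrt(3)*c))/2


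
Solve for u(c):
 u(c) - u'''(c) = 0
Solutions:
 u(c) = C3*exp(c) + (C1*sin(sqrt(3)*c/2) + C2*cos(sqrt(3)*c/2))*exp(-c/2)


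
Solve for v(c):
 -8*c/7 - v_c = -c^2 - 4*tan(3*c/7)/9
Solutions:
 v(c) = C1 + c^3/3 - 4*c^2/7 - 28*log(cos(3*c/7))/27


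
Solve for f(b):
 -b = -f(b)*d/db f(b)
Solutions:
 f(b) = -sqrt(C1 + b^2)
 f(b) = sqrt(C1 + b^2)


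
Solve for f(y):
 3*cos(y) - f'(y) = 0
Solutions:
 f(y) = C1 + 3*sin(y)


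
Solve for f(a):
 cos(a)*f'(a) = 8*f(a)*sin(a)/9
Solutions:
 f(a) = C1/cos(a)^(8/9)


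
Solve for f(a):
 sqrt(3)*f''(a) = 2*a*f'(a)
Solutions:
 f(a) = C1 + C2*erfi(3^(3/4)*a/3)


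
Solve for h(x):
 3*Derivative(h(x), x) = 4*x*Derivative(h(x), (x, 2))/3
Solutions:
 h(x) = C1 + C2*x^(13/4)


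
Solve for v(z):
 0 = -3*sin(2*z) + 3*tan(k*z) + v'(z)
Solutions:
 v(z) = C1 - 3*Piecewise((-log(cos(k*z))/k, Ne(k, 0)), (0, True)) - 3*cos(2*z)/2


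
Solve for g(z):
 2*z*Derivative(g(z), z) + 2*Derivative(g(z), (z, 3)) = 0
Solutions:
 g(z) = C1 + Integral(C2*airyai(-z) + C3*airybi(-z), z)


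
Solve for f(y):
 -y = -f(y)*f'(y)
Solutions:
 f(y) = -sqrt(C1 + y^2)
 f(y) = sqrt(C1 + y^2)


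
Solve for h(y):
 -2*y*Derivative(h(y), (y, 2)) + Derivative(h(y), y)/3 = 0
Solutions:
 h(y) = C1 + C2*y^(7/6)


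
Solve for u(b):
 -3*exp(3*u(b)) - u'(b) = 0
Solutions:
 u(b) = log((-3^(2/3) - 3*3^(1/6)*I)*(1/(C1 + 3*b))^(1/3)/6)
 u(b) = log((-3^(2/3) + 3*3^(1/6)*I)*(1/(C1 + 3*b))^(1/3)/6)
 u(b) = log(1/(C1 + 9*b))/3


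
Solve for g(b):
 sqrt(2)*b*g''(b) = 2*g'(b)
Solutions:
 g(b) = C1 + C2*b^(1 + sqrt(2))


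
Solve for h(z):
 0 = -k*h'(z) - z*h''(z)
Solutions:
 h(z) = C1 + z^(1 - re(k))*(C2*sin(log(z)*Abs(im(k))) + C3*cos(log(z)*im(k)))


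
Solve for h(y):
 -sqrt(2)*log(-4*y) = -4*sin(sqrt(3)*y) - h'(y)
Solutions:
 h(y) = C1 + sqrt(2)*y*(log(-y) - 1) + 2*sqrt(2)*y*log(2) + 4*sqrt(3)*cos(sqrt(3)*y)/3


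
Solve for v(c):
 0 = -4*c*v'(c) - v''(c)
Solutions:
 v(c) = C1 + C2*erf(sqrt(2)*c)


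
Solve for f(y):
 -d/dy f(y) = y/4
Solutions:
 f(y) = C1 - y^2/8


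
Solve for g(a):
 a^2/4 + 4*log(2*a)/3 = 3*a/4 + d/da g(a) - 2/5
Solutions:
 g(a) = C1 + a^3/12 - 3*a^2/8 + 4*a*log(a)/3 - 14*a/15 + 4*a*log(2)/3


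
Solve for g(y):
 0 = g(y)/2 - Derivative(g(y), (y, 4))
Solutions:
 g(y) = C1*exp(-2^(3/4)*y/2) + C2*exp(2^(3/4)*y/2) + C3*sin(2^(3/4)*y/2) + C4*cos(2^(3/4)*y/2)


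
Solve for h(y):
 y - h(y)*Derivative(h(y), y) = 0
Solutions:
 h(y) = -sqrt(C1 + y^2)
 h(y) = sqrt(C1 + y^2)


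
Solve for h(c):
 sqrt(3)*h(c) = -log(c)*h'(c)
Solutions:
 h(c) = C1*exp(-sqrt(3)*li(c))


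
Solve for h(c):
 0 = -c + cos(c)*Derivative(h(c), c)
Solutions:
 h(c) = C1 + Integral(c/cos(c), c)


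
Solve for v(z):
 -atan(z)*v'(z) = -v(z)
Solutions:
 v(z) = C1*exp(Integral(1/atan(z), z))


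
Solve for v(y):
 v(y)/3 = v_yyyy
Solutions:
 v(y) = C1*exp(-3^(3/4)*y/3) + C2*exp(3^(3/4)*y/3) + C3*sin(3^(3/4)*y/3) + C4*cos(3^(3/4)*y/3)


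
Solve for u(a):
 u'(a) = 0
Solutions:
 u(a) = C1


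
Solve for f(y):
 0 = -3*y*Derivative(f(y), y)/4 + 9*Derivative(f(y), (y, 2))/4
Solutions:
 f(y) = C1 + C2*erfi(sqrt(6)*y/6)


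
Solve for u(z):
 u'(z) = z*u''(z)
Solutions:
 u(z) = C1 + C2*z^2


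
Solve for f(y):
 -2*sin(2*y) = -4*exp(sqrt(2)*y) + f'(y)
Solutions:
 f(y) = C1 + 2*sqrt(2)*exp(sqrt(2)*y) + cos(2*y)


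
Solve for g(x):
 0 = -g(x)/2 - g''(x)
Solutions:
 g(x) = C1*sin(sqrt(2)*x/2) + C2*cos(sqrt(2)*x/2)


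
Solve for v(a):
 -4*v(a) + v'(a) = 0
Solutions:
 v(a) = C1*exp(4*a)


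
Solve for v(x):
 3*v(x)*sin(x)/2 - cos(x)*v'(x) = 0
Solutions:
 v(x) = C1/cos(x)^(3/2)


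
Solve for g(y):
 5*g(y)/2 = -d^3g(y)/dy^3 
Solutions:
 g(y) = C3*exp(-2^(2/3)*5^(1/3)*y/2) + (C1*sin(2^(2/3)*sqrt(3)*5^(1/3)*y/4) + C2*cos(2^(2/3)*sqrt(3)*5^(1/3)*y/4))*exp(2^(2/3)*5^(1/3)*y/4)


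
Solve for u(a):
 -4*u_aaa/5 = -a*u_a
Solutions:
 u(a) = C1 + Integral(C2*airyai(10^(1/3)*a/2) + C3*airybi(10^(1/3)*a/2), a)


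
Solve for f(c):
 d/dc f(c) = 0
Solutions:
 f(c) = C1


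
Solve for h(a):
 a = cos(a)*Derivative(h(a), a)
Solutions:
 h(a) = C1 + Integral(a/cos(a), a)


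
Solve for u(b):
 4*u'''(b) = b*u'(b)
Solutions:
 u(b) = C1 + Integral(C2*airyai(2^(1/3)*b/2) + C3*airybi(2^(1/3)*b/2), b)


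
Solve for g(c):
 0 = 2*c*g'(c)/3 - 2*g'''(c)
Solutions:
 g(c) = C1 + Integral(C2*airyai(3^(2/3)*c/3) + C3*airybi(3^(2/3)*c/3), c)


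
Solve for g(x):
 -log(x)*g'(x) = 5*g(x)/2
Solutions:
 g(x) = C1*exp(-5*li(x)/2)


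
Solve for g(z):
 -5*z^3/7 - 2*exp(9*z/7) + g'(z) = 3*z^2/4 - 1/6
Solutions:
 g(z) = C1 + 5*z^4/28 + z^3/4 - z/6 + 14*exp(9*z/7)/9


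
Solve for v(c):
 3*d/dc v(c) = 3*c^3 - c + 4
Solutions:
 v(c) = C1 + c^4/4 - c^2/6 + 4*c/3


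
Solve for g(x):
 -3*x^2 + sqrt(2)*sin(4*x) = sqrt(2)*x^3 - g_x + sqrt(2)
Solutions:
 g(x) = C1 + sqrt(2)*x^4/4 + x^3 + sqrt(2)*x + sqrt(2)*cos(4*x)/4


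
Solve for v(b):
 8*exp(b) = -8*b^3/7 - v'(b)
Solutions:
 v(b) = C1 - 2*b^4/7 - 8*exp(b)


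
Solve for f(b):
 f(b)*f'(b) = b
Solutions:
 f(b) = -sqrt(C1 + b^2)
 f(b) = sqrt(C1 + b^2)


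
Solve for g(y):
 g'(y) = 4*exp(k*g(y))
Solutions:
 g(y) = Piecewise((log(-1/(C1*k + 4*k*y))/k, Ne(k, 0)), (nan, True))
 g(y) = Piecewise((C1 + 4*y, Eq(k, 0)), (nan, True))


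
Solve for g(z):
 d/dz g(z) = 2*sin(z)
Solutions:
 g(z) = C1 - 2*cos(z)


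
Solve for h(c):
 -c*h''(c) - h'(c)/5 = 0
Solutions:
 h(c) = C1 + C2*c^(4/5)


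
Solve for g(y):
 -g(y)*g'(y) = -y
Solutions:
 g(y) = -sqrt(C1 + y^2)
 g(y) = sqrt(C1 + y^2)


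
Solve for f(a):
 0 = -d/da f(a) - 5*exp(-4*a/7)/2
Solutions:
 f(a) = C1 + 35*exp(-4*a/7)/8


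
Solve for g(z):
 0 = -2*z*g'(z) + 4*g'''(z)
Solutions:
 g(z) = C1 + Integral(C2*airyai(2^(2/3)*z/2) + C3*airybi(2^(2/3)*z/2), z)


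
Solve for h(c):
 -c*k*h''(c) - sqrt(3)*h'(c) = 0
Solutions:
 h(c) = C1 + c^(((re(k) - sqrt(3))*re(k) + im(k)^2)/(re(k)^2 + im(k)^2))*(C2*sin(sqrt(3)*log(c)*Abs(im(k))/(re(k)^2 + im(k)^2)) + C3*cos(sqrt(3)*log(c)*im(k)/(re(k)^2 + im(k)^2)))


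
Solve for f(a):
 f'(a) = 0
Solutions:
 f(a) = C1


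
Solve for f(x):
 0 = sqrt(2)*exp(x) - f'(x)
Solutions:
 f(x) = C1 + sqrt(2)*exp(x)


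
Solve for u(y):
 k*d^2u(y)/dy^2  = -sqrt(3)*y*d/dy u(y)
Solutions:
 u(y) = C1 + C2*sqrt(k)*erf(sqrt(2)*3^(1/4)*y*sqrt(1/k)/2)


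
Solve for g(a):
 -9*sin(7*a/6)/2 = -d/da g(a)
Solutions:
 g(a) = C1 - 27*cos(7*a/6)/7


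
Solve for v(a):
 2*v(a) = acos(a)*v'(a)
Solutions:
 v(a) = C1*exp(2*Integral(1/acos(a), a))


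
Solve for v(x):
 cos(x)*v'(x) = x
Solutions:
 v(x) = C1 + Integral(x/cos(x), x)


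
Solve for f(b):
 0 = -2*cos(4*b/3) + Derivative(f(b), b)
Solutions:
 f(b) = C1 + 3*sin(4*b/3)/2


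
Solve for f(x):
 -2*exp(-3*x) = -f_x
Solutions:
 f(x) = C1 - 2*exp(-3*x)/3


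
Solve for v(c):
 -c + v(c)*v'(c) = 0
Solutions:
 v(c) = -sqrt(C1 + c^2)
 v(c) = sqrt(C1 + c^2)


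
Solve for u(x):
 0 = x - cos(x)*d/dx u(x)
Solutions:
 u(x) = C1 + Integral(x/cos(x), x)


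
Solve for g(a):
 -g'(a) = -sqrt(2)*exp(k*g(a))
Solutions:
 g(a) = Piecewise((log(-1/(C1*k + sqrt(2)*a*k))/k, Ne(k, 0)), (nan, True))
 g(a) = Piecewise((C1 + sqrt(2)*a, Eq(k, 0)), (nan, True))


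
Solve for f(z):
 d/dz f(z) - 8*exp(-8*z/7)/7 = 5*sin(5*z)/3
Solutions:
 f(z) = C1 - cos(5*z)/3 - 1/exp(z)^(8/7)


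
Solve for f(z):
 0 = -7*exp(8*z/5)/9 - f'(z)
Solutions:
 f(z) = C1 - 35*exp(8*z/5)/72


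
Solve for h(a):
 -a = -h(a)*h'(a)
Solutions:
 h(a) = -sqrt(C1 + a^2)
 h(a) = sqrt(C1 + a^2)


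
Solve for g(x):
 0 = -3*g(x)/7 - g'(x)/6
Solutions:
 g(x) = C1*exp(-18*x/7)


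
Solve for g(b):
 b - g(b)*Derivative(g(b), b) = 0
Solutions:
 g(b) = -sqrt(C1 + b^2)
 g(b) = sqrt(C1 + b^2)


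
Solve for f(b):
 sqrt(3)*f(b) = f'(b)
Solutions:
 f(b) = C1*exp(sqrt(3)*b)


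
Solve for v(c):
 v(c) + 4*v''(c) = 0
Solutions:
 v(c) = C1*sin(c/2) + C2*cos(c/2)


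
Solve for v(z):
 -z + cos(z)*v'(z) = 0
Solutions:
 v(z) = C1 + Integral(z/cos(z), z)


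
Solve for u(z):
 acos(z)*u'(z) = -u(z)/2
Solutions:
 u(z) = C1*exp(-Integral(1/acos(z), z)/2)


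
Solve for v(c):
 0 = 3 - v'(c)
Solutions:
 v(c) = C1 + 3*c


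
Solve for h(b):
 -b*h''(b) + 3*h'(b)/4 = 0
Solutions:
 h(b) = C1 + C2*b^(7/4)


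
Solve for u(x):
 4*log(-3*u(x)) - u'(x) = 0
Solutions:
 -Integral(1/(log(-_y) + log(3)), (_y, u(x)))/4 = C1 - x


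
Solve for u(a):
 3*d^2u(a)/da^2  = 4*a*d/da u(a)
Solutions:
 u(a) = C1 + C2*erfi(sqrt(6)*a/3)


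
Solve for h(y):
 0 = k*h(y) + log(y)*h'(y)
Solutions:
 h(y) = C1*exp(-k*li(y))


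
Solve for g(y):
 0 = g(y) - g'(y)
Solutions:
 g(y) = C1*exp(y)


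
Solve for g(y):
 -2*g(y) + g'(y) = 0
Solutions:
 g(y) = C1*exp(2*y)


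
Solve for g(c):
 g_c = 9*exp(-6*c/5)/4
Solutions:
 g(c) = C1 - 15*exp(-6*c/5)/8


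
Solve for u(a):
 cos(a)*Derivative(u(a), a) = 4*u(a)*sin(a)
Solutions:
 u(a) = C1/cos(a)^4


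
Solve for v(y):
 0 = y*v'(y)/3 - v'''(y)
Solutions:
 v(y) = C1 + Integral(C2*airyai(3^(2/3)*y/3) + C3*airybi(3^(2/3)*y/3), y)


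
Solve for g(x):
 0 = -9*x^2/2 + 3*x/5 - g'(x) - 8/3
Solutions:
 g(x) = C1 - 3*x^3/2 + 3*x^2/10 - 8*x/3


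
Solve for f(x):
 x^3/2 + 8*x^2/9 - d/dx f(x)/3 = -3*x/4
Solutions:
 f(x) = C1 + 3*x^4/8 + 8*x^3/9 + 9*x^2/8


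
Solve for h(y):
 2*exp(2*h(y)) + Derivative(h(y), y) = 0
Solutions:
 h(y) = log(-sqrt(-1/(C1 - 2*y))) - log(2)/2
 h(y) = log(-1/(C1 - 2*y))/2 - log(2)/2


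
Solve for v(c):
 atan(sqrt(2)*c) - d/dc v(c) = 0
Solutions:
 v(c) = C1 + c*atan(sqrt(2)*c) - sqrt(2)*log(2*c^2 + 1)/4


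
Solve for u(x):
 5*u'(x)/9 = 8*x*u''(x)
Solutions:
 u(x) = C1 + C2*x^(77/72)


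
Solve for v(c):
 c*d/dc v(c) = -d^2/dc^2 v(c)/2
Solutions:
 v(c) = C1 + C2*erf(c)


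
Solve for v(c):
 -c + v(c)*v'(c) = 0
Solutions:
 v(c) = -sqrt(C1 + c^2)
 v(c) = sqrt(C1 + c^2)


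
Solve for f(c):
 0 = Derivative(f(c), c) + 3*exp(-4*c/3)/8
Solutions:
 f(c) = C1 + 9*exp(-4*c/3)/32


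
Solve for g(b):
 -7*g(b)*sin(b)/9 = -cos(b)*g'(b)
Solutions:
 g(b) = C1/cos(b)^(7/9)


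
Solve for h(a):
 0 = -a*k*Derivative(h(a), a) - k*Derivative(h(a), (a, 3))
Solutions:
 h(a) = C1 + Integral(C2*airyai(-a) + C3*airybi(-a), a)


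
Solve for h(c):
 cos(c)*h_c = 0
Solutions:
 h(c) = C1


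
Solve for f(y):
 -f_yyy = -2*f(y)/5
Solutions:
 f(y) = C3*exp(2^(1/3)*5^(2/3)*y/5) + (C1*sin(2^(1/3)*sqrt(3)*5^(2/3)*y/10) + C2*cos(2^(1/3)*sqrt(3)*5^(2/3)*y/10))*exp(-2^(1/3)*5^(2/3)*y/10)


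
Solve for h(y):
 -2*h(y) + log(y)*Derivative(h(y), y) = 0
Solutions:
 h(y) = C1*exp(2*li(y))


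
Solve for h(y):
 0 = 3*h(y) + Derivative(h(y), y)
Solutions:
 h(y) = C1*exp(-3*y)


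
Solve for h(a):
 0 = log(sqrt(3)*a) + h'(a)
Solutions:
 h(a) = C1 - a*log(a) - a*log(3)/2 + a


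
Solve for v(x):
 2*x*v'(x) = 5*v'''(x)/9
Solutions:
 v(x) = C1 + Integral(C2*airyai(18^(1/3)*5^(2/3)*x/5) + C3*airybi(18^(1/3)*5^(2/3)*x/5), x)


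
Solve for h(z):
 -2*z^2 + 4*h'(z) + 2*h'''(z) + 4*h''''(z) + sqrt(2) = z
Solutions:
 h(z) = C1 + C2*exp(z*(-2 + (6*sqrt(330) + 109)^(-1/3) + (6*sqrt(330) + 109)^(1/3))/12)*sin(sqrt(3)*z*(-(6*sqrt(330) + 109)^(1/3) + (6*sqrt(330) + 109)^(-1/3))/12) + C3*exp(z*(-2 + (6*sqrt(330) + 109)^(-1/3) + (6*sqrt(330) + 109)^(1/3))/12)*cos(sqrt(3)*z*(-(6*sqrt(330) + 109)^(1/3) + (6*sqrt(330) + 109)^(-1/3))/12) + C4*exp(-z*((6*sqrt(330) + 109)^(-1/3) + 1 + (6*sqrt(330) + 109)^(1/3))/6) + z^3/6 + z^2/8 - z/2 - sqrt(2)*z/4


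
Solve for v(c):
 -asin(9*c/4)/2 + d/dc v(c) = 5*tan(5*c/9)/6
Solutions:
 v(c) = C1 + c*asin(9*c/4)/2 + sqrt(16 - 81*c^2)/18 - 3*log(cos(5*c/9))/2


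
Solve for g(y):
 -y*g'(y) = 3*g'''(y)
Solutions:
 g(y) = C1 + Integral(C2*airyai(-3^(2/3)*y/3) + C3*airybi(-3^(2/3)*y/3), y)


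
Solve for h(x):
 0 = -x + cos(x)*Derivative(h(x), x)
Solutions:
 h(x) = C1 + Integral(x/cos(x), x)


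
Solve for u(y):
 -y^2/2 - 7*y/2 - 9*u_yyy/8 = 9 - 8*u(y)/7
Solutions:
 u(y) = C3*exp(4*147^(1/3)*y/21) + 7*y^2/16 + 49*y/16 + (C1*sin(2*3^(5/6)*7^(2/3)*y/21) + C2*cos(2*3^(5/6)*7^(2/3)*y/21))*exp(-2*147^(1/3)*y/21) + 63/8


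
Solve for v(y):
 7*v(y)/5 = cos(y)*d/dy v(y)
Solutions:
 v(y) = C1*(sin(y) + 1)^(7/10)/(sin(y) - 1)^(7/10)


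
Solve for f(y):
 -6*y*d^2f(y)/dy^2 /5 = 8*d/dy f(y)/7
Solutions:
 f(y) = C1 + C2*y^(1/21)


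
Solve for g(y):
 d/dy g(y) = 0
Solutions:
 g(y) = C1


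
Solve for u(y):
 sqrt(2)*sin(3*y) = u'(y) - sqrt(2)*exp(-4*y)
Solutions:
 u(y) = C1 - sqrt(2)*cos(3*y)/3 - sqrt(2)*exp(-4*y)/4


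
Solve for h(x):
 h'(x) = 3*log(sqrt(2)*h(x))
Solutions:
 -2*Integral(1/(2*log(_y) + log(2)), (_y, h(x)))/3 = C1 - x


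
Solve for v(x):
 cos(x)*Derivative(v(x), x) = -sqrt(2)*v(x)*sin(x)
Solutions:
 v(x) = C1*cos(x)^(sqrt(2))


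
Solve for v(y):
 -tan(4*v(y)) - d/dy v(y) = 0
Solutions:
 v(y) = -asin(C1*exp(-4*y))/4 + pi/4
 v(y) = asin(C1*exp(-4*y))/4


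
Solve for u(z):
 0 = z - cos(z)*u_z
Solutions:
 u(z) = C1 + Integral(z/cos(z), z)


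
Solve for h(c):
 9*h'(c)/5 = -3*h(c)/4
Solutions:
 h(c) = C1*exp(-5*c/12)


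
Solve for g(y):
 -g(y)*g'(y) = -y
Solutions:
 g(y) = -sqrt(C1 + y^2)
 g(y) = sqrt(C1 + y^2)


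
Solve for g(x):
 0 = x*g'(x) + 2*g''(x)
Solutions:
 g(x) = C1 + C2*erf(x/2)


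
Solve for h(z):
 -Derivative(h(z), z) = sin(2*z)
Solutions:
 h(z) = C1 + cos(2*z)/2


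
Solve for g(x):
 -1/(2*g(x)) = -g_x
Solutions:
 g(x) = -sqrt(C1 + x)
 g(x) = sqrt(C1 + x)


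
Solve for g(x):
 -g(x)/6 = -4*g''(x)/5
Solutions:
 g(x) = C1*exp(-sqrt(30)*x/12) + C2*exp(sqrt(30)*x/12)


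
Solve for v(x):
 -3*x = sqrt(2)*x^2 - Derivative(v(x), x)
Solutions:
 v(x) = C1 + sqrt(2)*x^3/3 + 3*x^2/2


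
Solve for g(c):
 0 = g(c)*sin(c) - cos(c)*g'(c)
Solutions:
 g(c) = C1/cos(c)


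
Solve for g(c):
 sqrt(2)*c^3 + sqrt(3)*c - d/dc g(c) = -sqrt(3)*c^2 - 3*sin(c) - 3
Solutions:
 g(c) = C1 + sqrt(2)*c^4/4 + sqrt(3)*c^3/3 + sqrt(3)*c^2/2 + 3*c - 3*cos(c)


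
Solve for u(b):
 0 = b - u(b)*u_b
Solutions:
 u(b) = -sqrt(C1 + b^2)
 u(b) = sqrt(C1 + b^2)


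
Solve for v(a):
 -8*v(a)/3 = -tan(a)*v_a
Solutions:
 v(a) = C1*sin(a)^(8/3)


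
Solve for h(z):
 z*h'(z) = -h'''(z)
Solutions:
 h(z) = C1 + Integral(C2*airyai(-z) + C3*airybi(-z), z)


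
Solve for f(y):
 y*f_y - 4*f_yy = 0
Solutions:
 f(y) = C1 + C2*erfi(sqrt(2)*y/4)


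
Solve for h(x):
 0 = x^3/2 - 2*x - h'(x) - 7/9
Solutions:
 h(x) = C1 + x^4/8 - x^2 - 7*x/9


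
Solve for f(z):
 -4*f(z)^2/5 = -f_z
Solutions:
 f(z) = -5/(C1 + 4*z)


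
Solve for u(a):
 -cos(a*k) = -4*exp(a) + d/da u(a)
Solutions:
 u(a) = C1 + 4*exp(a) - sin(a*k)/k


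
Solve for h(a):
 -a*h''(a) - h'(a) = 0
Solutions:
 h(a) = C1 + C2*log(a)


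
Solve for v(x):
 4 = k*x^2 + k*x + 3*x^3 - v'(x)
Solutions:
 v(x) = C1 + k*x^3/3 + k*x^2/2 + 3*x^4/4 - 4*x


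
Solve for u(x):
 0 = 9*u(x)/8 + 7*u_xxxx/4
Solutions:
 u(x) = (C1*sin(2^(1/4)*sqrt(3)*7^(3/4)*x/14) + C2*cos(2^(1/4)*sqrt(3)*7^(3/4)*x/14))*exp(-2^(1/4)*sqrt(3)*7^(3/4)*x/14) + (C3*sin(2^(1/4)*sqrt(3)*7^(3/4)*x/14) + C4*cos(2^(1/4)*sqrt(3)*7^(3/4)*x/14))*exp(2^(1/4)*sqrt(3)*7^(3/4)*x/14)


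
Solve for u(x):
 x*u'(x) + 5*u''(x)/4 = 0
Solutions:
 u(x) = C1 + C2*erf(sqrt(10)*x/5)


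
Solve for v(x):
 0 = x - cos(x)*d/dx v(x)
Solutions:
 v(x) = C1 + Integral(x/cos(x), x)


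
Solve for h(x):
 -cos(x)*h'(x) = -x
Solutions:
 h(x) = C1 + Integral(x/cos(x), x)


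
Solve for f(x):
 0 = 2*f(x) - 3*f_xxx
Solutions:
 f(x) = C3*exp(2^(1/3)*3^(2/3)*x/3) + (C1*sin(2^(1/3)*3^(1/6)*x/2) + C2*cos(2^(1/3)*3^(1/6)*x/2))*exp(-2^(1/3)*3^(2/3)*x/6)


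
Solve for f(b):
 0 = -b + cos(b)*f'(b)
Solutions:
 f(b) = C1 + Integral(b/cos(b), b)


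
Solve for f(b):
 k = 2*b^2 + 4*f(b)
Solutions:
 f(b) = -b^2/2 + k/4


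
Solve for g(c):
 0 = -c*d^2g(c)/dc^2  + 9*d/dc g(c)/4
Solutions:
 g(c) = C1 + C2*c^(13/4)


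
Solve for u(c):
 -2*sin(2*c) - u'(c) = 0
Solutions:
 u(c) = C1 + cos(2*c)


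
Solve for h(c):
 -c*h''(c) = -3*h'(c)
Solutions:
 h(c) = C1 + C2*c^4


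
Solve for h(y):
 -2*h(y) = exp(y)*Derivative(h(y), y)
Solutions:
 h(y) = C1*exp(2*exp(-y))


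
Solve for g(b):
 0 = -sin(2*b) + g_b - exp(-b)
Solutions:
 g(b) = C1 - cos(2*b)/2 - exp(-b)


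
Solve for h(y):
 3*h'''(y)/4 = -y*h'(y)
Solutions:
 h(y) = C1 + Integral(C2*airyai(-6^(2/3)*y/3) + C3*airybi(-6^(2/3)*y/3), y)


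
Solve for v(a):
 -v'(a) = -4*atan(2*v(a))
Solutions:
 Integral(1/atan(2*_y), (_y, v(a))) = C1 + 4*a


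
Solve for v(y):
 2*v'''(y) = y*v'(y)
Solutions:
 v(y) = C1 + Integral(C2*airyai(2^(2/3)*y/2) + C3*airybi(2^(2/3)*y/2), y)


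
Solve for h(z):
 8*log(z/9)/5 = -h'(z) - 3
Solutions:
 h(z) = C1 - 8*z*log(z)/5 - 7*z/5 + 16*z*log(3)/5


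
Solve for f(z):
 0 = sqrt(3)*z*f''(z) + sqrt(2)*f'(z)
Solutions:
 f(z) = C1 + C2*z^(1 - sqrt(6)/3)


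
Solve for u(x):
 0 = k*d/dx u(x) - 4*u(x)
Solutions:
 u(x) = C1*exp(4*x/k)


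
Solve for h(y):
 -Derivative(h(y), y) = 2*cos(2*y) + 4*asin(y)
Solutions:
 h(y) = C1 - 4*y*asin(y) - 4*sqrt(1 - y^2) - sin(2*y)


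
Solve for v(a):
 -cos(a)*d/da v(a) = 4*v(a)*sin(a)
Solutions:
 v(a) = C1*cos(a)^4


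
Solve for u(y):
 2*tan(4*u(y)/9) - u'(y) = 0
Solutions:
 u(y) = -9*asin(C1*exp(8*y/9))/4 + 9*pi/4
 u(y) = 9*asin(C1*exp(8*y/9))/4


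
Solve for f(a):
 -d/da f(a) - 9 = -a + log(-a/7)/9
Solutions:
 f(a) = C1 + a^2/2 - a*log(-a)/9 + a*(-80 + log(7))/9


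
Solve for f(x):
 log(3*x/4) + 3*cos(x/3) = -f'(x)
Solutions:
 f(x) = C1 - x*log(x) - x*log(3) + x + 2*x*log(2) - 9*sin(x/3)


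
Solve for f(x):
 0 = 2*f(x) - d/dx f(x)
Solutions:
 f(x) = C1*exp(2*x)


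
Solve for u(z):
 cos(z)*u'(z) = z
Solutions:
 u(z) = C1 + Integral(z/cos(z), z)


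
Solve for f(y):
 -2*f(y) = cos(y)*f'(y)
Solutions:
 f(y) = C1*(sin(y) - 1)/(sin(y) + 1)


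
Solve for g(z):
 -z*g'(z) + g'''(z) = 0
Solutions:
 g(z) = C1 + Integral(C2*airyai(z) + C3*airybi(z), z)


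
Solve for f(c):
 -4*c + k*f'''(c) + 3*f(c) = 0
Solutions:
 f(c) = C1*exp(3^(1/3)*c*(-1/k)^(1/3)) + C2*exp(c*(-1/k)^(1/3)*(-3^(1/3) + 3^(5/6)*I)/2) + C3*exp(-c*(-1/k)^(1/3)*(3^(1/3) + 3^(5/6)*I)/2) + 4*c/3


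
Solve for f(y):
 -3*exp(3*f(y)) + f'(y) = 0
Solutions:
 f(y) = log(-1/(C1 + 9*y))/3
 f(y) = log((-1/(C1 + 3*y))^(1/3)*(-3^(2/3) - 3*3^(1/6)*I)/6)
 f(y) = log((-1/(C1 + 3*y))^(1/3)*(-3^(2/3) + 3*3^(1/6)*I)/6)


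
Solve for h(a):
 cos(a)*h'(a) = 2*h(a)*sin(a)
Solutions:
 h(a) = C1/cos(a)^2


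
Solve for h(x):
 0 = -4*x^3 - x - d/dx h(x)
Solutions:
 h(x) = C1 - x^4 - x^2/2


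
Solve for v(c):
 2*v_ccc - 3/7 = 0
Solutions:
 v(c) = C1 + C2*c + C3*c^2 + c^3/28


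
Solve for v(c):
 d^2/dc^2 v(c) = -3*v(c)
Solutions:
 v(c) = C1*sin(sqrt(3)*c) + C2*cos(sqrt(3)*c)


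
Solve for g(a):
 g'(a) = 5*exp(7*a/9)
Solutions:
 g(a) = C1 + 45*exp(7*a/9)/7


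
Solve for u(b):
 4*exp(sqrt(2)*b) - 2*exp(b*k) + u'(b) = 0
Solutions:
 u(b) = C1 - 2*sqrt(2)*exp(sqrt(2)*b) + 2*exp(b*k)/k


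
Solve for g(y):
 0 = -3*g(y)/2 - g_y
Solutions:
 g(y) = C1*exp(-3*y/2)


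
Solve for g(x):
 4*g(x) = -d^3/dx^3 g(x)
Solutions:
 g(x) = C3*exp(-2^(2/3)*x) + (C1*sin(2^(2/3)*sqrt(3)*x/2) + C2*cos(2^(2/3)*sqrt(3)*x/2))*exp(2^(2/3)*x/2)


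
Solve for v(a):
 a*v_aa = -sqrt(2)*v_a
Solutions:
 v(a) = C1 + C2*a^(1 - sqrt(2))


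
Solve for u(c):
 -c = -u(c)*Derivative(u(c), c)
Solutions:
 u(c) = -sqrt(C1 + c^2)
 u(c) = sqrt(C1 + c^2)


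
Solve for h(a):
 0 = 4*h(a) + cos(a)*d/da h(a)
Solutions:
 h(a) = C1*(sin(a)^2 - 2*sin(a) + 1)/(sin(a)^2 + 2*sin(a) + 1)


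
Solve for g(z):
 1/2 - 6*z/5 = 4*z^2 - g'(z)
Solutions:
 g(z) = C1 + 4*z^3/3 + 3*z^2/5 - z/2


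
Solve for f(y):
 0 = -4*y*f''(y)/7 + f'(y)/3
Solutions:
 f(y) = C1 + C2*y^(19/12)


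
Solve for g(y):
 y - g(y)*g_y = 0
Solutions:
 g(y) = -sqrt(C1 + y^2)
 g(y) = sqrt(C1 + y^2)


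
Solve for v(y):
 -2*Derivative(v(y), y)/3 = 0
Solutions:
 v(y) = C1


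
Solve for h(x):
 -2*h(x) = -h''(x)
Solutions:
 h(x) = C1*exp(-sqrt(2)*x) + C2*exp(sqrt(2)*x)


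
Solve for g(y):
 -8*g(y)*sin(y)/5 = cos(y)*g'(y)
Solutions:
 g(y) = C1*cos(y)^(8/5)


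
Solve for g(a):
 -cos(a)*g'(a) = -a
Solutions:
 g(a) = C1 + Integral(a/cos(a), a)


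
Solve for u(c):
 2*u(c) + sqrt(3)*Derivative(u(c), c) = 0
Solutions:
 u(c) = C1*exp(-2*sqrt(3)*c/3)


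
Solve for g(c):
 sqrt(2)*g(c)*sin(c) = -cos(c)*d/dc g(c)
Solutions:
 g(c) = C1*cos(c)^(sqrt(2))


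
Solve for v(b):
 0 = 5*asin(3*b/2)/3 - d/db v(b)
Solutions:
 v(b) = C1 + 5*b*asin(3*b/2)/3 + 5*sqrt(4 - 9*b^2)/9


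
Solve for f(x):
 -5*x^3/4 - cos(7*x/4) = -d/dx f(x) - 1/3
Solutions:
 f(x) = C1 + 5*x^4/16 - x/3 + 4*sin(7*x/4)/7


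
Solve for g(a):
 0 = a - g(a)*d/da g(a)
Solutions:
 g(a) = -sqrt(C1 + a^2)
 g(a) = sqrt(C1 + a^2)


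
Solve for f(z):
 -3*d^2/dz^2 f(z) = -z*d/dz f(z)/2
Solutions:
 f(z) = C1 + C2*erfi(sqrt(3)*z/6)


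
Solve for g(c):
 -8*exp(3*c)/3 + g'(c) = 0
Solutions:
 g(c) = C1 + 8*exp(3*c)/9


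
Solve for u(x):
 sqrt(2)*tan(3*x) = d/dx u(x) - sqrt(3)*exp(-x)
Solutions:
 u(x) = C1 + sqrt(2)*log(tan(3*x)^2 + 1)/6 - sqrt(3)*exp(-x)


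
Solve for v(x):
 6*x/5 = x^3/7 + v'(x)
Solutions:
 v(x) = C1 - x^4/28 + 3*x^2/5


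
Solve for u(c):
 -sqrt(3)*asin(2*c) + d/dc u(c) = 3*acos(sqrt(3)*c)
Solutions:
 u(c) = C1 + 3*c*acos(sqrt(3)*c) - sqrt(3)*sqrt(1 - 3*c^2) + sqrt(3)*(c*asin(2*c) + sqrt(1 - 4*c^2)/2)


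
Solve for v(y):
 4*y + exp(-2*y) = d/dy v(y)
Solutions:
 v(y) = C1 + 2*y^2 - exp(-2*y)/2


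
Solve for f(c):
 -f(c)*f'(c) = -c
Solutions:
 f(c) = -sqrt(C1 + c^2)
 f(c) = sqrt(C1 + c^2)


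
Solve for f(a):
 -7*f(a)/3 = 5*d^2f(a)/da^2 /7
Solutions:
 f(a) = C1*sin(7*sqrt(15)*a/15) + C2*cos(7*sqrt(15)*a/15)


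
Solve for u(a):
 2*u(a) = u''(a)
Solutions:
 u(a) = C1*exp(-sqrt(2)*a) + C2*exp(sqrt(2)*a)


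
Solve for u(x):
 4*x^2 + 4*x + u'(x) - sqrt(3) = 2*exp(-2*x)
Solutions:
 u(x) = C1 - 4*x^3/3 - 2*x^2 + sqrt(3)*x - exp(-2*x)


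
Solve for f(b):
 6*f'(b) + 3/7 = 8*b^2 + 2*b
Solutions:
 f(b) = C1 + 4*b^3/9 + b^2/6 - b/14


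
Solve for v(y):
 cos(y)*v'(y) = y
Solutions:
 v(y) = C1 + Integral(y/cos(y), y)


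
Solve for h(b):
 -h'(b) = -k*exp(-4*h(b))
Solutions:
 h(b) = log(-I*(C1 + 4*b*k)^(1/4))
 h(b) = log(I*(C1 + 4*b*k)^(1/4))
 h(b) = log(-(C1 + 4*b*k)^(1/4))
 h(b) = log(C1 + 4*b*k)/4


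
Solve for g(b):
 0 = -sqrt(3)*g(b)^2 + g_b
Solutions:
 g(b) = -1/(C1 + sqrt(3)*b)


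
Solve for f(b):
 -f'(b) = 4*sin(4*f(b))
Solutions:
 f(b) = -acos((-C1 - exp(32*b))/(C1 - exp(32*b)))/4 + pi/2
 f(b) = acos((-C1 - exp(32*b))/(C1 - exp(32*b)))/4


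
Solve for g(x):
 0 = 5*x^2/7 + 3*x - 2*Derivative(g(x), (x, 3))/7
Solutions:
 g(x) = C1 + C2*x + C3*x^2 + x^5/24 + 7*x^4/16


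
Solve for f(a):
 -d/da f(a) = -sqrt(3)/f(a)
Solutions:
 f(a) = -sqrt(C1 + 2*sqrt(3)*a)
 f(a) = sqrt(C1 + 2*sqrt(3)*a)


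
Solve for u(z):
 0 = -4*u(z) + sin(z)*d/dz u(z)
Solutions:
 u(z) = C1*(cos(z)^2 - 2*cos(z) + 1)/(cos(z)^2 + 2*cos(z) + 1)


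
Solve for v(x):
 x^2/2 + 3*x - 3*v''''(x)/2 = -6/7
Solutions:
 v(x) = C1 + C2*x + C3*x^2 + C4*x^3 + x^6/1080 + x^5/60 + x^4/42


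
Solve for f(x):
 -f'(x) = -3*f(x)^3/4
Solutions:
 f(x) = -sqrt(2)*sqrt(-1/(C1 + 3*x))
 f(x) = sqrt(2)*sqrt(-1/(C1 + 3*x))


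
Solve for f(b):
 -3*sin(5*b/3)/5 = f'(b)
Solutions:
 f(b) = C1 + 9*cos(5*b/3)/25


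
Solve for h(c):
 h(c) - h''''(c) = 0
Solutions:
 h(c) = C1*exp(-c) + C2*exp(c) + C3*sin(c) + C4*cos(c)


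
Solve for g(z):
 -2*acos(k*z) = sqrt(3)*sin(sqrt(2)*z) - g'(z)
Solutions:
 g(z) = C1 + 2*Piecewise((z*acos(k*z) - sqrt(-k^2*z^2 + 1)/k, Ne(k, 0)), (pi*z/2, True)) - sqrt(6)*cos(sqrt(2)*z)/2


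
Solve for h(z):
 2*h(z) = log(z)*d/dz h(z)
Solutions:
 h(z) = C1*exp(2*li(z))


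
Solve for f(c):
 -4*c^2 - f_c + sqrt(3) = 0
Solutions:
 f(c) = C1 - 4*c^3/3 + sqrt(3)*c


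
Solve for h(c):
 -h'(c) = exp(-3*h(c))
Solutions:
 h(c) = log(C1 - 3*c)/3
 h(c) = log((-3^(1/3) - 3^(5/6)*I)*(C1 - c)^(1/3)/2)
 h(c) = log((-3^(1/3) + 3^(5/6)*I)*(C1 - c)^(1/3)/2)


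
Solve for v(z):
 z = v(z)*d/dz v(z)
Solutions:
 v(z) = -sqrt(C1 + z^2)
 v(z) = sqrt(C1 + z^2)


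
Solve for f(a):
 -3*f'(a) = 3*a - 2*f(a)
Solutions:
 f(a) = C1*exp(2*a/3) + 3*a/2 + 9/4


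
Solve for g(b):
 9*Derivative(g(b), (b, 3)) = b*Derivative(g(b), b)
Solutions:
 g(b) = C1 + Integral(C2*airyai(3^(1/3)*b/3) + C3*airybi(3^(1/3)*b/3), b)


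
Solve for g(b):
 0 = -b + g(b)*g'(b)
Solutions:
 g(b) = -sqrt(C1 + b^2)
 g(b) = sqrt(C1 + b^2)


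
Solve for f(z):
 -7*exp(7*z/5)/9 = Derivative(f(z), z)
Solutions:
 f(z) = C1 - 5*exp(7*z/5)/9


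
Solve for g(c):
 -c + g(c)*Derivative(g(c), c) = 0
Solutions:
 g(c) = -sqrt(C1 + c^2)
 g(c) = sqrt(C1 + c^2)


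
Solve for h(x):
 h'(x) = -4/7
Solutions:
 h(x) = C1 - 4*x/7


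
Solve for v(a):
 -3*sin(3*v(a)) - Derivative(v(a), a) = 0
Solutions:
 v(a) = -acos((-C1 - exp(18*a))/(C1 - exp(18*a)))/3 + 2*pi/3
 v(a) = acos((-C1 - exp(18*a))/(C1 - exp(18*a)))/3


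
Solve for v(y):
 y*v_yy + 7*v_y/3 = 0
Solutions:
 v(y) = C1 + C2/y^(4/3)


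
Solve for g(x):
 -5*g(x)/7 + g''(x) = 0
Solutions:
 g(x) = C1*exp(-sqrt(35)*x/7) + C2*exp(sqrt(35)*x/7)


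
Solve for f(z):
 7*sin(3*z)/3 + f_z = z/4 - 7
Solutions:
 f(z) = C1 + z^2/8 - 7*z + 7*cos(3*z)/9


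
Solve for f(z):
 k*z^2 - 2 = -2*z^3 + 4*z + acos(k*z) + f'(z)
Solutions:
 f(z) = C1 + k*z^3/3 + z^4/2 - 2*z^2 - 2*z - Piecewise((z*acos(k*z) - sqrt(-k^2*z^2 + 1)/k, Ne(k, 0)), (pi*z/2, True))


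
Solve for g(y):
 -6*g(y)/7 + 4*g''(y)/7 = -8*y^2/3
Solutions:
 g(y) = C1*exp(-sqrt(6)*y/2) + C2*exp(sqrt(6)*y/2) + 28*y^2/9 + 112/27


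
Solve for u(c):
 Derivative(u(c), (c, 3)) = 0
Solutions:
 u(c) = C1 + C2*c + C3*c^2


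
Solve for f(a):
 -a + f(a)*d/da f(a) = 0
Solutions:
 f(a) = -sqrt(C1 + a^2)
 f(a) = sqrt(C1 + a^2)


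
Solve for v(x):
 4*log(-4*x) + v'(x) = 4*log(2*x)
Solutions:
 v(x) = C1 + 4*x*(-log(2) - I*pi)


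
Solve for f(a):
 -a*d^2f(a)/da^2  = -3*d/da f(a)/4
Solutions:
 f(a) = C1 + C2*a^(7/4)


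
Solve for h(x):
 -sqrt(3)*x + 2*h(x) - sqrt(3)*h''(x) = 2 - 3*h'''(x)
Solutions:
 h(x) = C1*exp(x*((-sqrt(3)/9 + sqrt(-3 + (81 - sqrt(3))^2)/9 + 9)^(-1/3) + 2*sqrt(3) + 3*(-sqrt(3)/9 + sqrt(-3 + (81 - sqrt(3))^2)/9 + 9)^(1/3))/18)*sin(sqrt(3)*x*(-3*(-sqrt(3)/9 + sqrt(-4/27 + (18 - 2*sqrt(3)/9)^2)/2 + 9)^(1/3) + (-sqrt(3)/9 + sqrt(-4/27 + (18 - 2*sqrt(3)/9)^2)/2 + 9)^(-1/3))/18) + C2*exp(x*((-sqrt(3)/9 + sqrt(-3 + (81 - sqrt(3))^2)/9 + 9)^(-1/3) + 2*sqrt(3) + 3*(-sqrt(3)/9 + sqrt(-3 + (81 - sqrt(3))^2)/9 + 9)^(1/3))/18)*cos(sqrt(3)*x*(-3*(-sqrt(3)/9 + sqrt(-4/27 + (18 - 2*sqrt(3)/9)^2)/2 + 9)^(1/3) + (-sqrt(3)/9 + sqrt(-4/27 + (18 - 2*sqrt(3)/9)^2)/2 + 9)^(-1/3))/18) + C3*exp(x*(-3*(-sqrt(3)/9 + sqrt(-3 + (81 - sqrt(3))^2)/9 + 9)^(1/3) - 1/(-sqrt(3)/9 + sqrt(-3 + (81 - sqrt(3))^2)/9 + 9)^(1/3) + sqrt(3))/9) + sqrt(3)*x/2 + 1


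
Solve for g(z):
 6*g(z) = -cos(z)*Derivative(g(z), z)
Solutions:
 g(z) = C1*(sin(z)^3 - 3*sin(z)^2 + 3*sin(z) - 1)/(sin(z)^3 + 3*sin(z)^2 + 3*sin(z) + 1)


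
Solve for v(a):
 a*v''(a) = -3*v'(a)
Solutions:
 v(a) = C1 + C2/a^2


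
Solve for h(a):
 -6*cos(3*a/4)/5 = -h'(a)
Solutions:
 h(a) = C1 + 8*sin(3*a/4)/5


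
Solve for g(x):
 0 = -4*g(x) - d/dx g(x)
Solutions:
 g(x) = C1*exp(-4*x)


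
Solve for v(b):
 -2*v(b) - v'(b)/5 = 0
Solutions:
 v(b) = C1*exp(-10*b)


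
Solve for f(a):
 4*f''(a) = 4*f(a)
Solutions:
 f(a) = C1*exp(-a) + C2*exp(a)


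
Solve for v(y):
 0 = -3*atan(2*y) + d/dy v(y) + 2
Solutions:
 v(y) = C1 + 3*y*atan(2*y) - 2*y - 3*log(4*y^2 + 1)/4


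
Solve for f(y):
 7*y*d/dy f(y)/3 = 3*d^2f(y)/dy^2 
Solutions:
 f(y) = C1 + C2*erfi(sqrt(14)*y/6)


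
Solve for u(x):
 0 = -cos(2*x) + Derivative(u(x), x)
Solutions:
 u(x) = C1 + sin(2*x)/2


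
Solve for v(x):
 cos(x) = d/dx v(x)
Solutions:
 v(x) = C1 + sin(x)


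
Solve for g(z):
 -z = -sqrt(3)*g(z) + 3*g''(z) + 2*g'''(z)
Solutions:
 g(z) = C1*exp(-z*((-1 + sqrt(-1 + (1 - 2*sqrt(3))^2) + 2*sqrt(3))^(-1/3) + (-1 + sqrt(-1 + (1 - 2*sqrt(3))^2) + 2*sqrt(3))^(1/3) + 2)/4)*sin(sqrt(3)*z*(-(-1 + sqrt(-1 + (1 - 2*sqrt(3))^2) + 2*sqrt(3))^(1/3) + (-1 + sqrt(-1 + (1 - 2*sqrt(3))^2) + 2*sqrt(3))^(-1/3))/4) + C2*exp(-z*((-1 + sqrt(-1 + (1 - 2*sqrt(3))^2) + 2*sqrt(3))^(-1/3) + (-1 + sqrt(-1 + (1 - 2*sqrt(3))^2) + 2*sqrt(3))^(1/3) + 2)/4)*cos(sqrt(3)*z*(-(-1 + sqrt(-1 + (1 - 2*sqrt(3))^2) + 2*sqrt(3))^(1/3) + (-1 + sqrt(-1 + (1 - 2*sqrt(3))^2) + 2*sqrt(3))^(-1/3))/4) + C3*exp(z*(-1 + (-1 + sqrt(-1 + (1 - 2*sqrt(3))^2) + 2*sqrt(3))^(-1/3) + (-1 + sqrt(-1 + (1 - 2*sqrt(3))^2) + 2*sqrt(3))^(1/3))/2) + sqrt(3)*z/3


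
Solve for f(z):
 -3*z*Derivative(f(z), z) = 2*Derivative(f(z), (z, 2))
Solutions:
 f(z) = C1 + C2*erf(sqrt(3)*z/2)


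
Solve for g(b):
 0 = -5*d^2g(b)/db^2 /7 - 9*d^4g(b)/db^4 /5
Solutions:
 g(b) = C1 + C2*b + C3*sin(5*sqrt(7)*b/21) + C4*cos(5*sqrt(7)*b/21)


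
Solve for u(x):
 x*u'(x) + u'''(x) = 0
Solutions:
 u(x) = C1 + Integral(C2*airyai(-x) + C3*airybi(-x), x)


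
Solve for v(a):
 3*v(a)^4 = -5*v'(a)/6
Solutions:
 v(a) = 5^(1/3)*(1/(C1 + 54*a))^(1/3)
 v(a) = 5^(1/3)*(-3^(2/3) - 3*3^(1/6)*I)*(1/(C1 + 18*a))^(1/3)/6
 v(a) = 5^(1/3)*(-3^(2/3) + 3*3^(1/6)*I)*(1/(C1 + 18*a))^(1/3)/6


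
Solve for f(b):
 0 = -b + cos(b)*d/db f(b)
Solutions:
 f(b) = C1 + Integral(b/cos(b), b)


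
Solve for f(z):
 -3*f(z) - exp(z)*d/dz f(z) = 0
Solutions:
 f(z) = C1*exp(3*exp(-z))


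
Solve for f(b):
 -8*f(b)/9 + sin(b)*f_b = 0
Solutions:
 f(b) = C1*(cos(b) - 1)^(4/9)/(cos(b) + 1)^(4/9)


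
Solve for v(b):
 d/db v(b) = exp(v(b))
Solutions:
 v(b) = log(-1/(C1 + b))


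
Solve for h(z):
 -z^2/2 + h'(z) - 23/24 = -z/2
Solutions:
 h(z) = C1 + z^3/6 - z^2/4 + 23*z/24


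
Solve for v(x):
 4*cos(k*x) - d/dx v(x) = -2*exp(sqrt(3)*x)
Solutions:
 v(x) = C1 + 2*sqrt(3)*exp(sqrt(3)*x)/3 + 4*sin(k*x)/k


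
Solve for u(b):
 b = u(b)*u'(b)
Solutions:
 u(b) = -sqrt(C1 + b^2)
 u(b) = sqrt(C1 + b^2)


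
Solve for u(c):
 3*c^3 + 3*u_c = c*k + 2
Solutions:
 u(c) = C1 - c^4/4 + c^2*k/6 + 2*c/3


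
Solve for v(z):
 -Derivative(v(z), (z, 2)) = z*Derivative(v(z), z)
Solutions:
 v(z) = C1 + C2*erf(sqrt(2)*z/2)


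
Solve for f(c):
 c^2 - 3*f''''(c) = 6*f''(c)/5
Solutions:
 f(c) = C1 + C2*c + C3*sin(sqrt(10)*c/5) + C4*cos(sqrt(10)*c/5) + 5*c^4/72 - 25*c^2/12


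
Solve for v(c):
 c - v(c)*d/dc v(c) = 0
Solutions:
 v(c) = -sqrt(C1 + c^2)
 v(c) = sqrt(C1 + c^2)


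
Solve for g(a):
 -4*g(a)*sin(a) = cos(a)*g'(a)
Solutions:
 g(a) = C1*cos(a)^4


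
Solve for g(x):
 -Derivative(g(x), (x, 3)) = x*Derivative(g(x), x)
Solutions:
 g(x) = C1 + Integral(C2*airyai(-x) + C3*airybi(-x), x)


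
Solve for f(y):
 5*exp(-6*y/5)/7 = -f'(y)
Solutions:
 f(y) = C1 + 25*exp(-6*y/5)/42


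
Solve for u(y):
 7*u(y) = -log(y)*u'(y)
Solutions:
 u(y) = C1*exp(-7*li(y))


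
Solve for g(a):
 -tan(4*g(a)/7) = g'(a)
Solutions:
 g(a) = -7*asin(C1*exp(-4*a/7))/4 + 7*pi/4
 g(a) = 7*asin(C1*exp(-4*a/7))/4


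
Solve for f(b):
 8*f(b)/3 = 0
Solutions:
 f(b) = 0


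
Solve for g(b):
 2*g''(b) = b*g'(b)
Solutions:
 g(b) = C1 + C2*erfi(b/2)


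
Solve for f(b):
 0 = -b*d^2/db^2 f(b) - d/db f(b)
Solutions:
 f(b) = C1 + C2*log(b)


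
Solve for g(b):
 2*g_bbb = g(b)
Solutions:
 g(b) = C3*exp(2^(2/3)*b/2) + (C1*sin(2^(2/3)*sqrt(3)*b/4) + C2*cos(2^(2/3)*sqrt(3)*b/4))*exp(-2^(2/3)*b/4)


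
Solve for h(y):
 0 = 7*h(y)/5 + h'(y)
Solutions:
 h(y) = C1*exp(-7*y/5)


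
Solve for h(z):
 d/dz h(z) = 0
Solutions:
 h(z) = C1


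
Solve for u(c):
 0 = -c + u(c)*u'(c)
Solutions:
 u(c) = -sqrt(C1 + c^2)
 u(c) = sqrt(C1 + c^2)


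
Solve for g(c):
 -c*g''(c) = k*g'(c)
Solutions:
 g(c) = C1 + c^(1 - re(k))*(C2*sin(log(c)*Abs(im(k))) + C3*cos(log(c)*im(k)))


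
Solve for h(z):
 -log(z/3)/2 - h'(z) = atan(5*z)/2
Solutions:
 h(z) = C1 - z*log(z)/2 - z*atan(5*z)/2 + z/2 + z*log(3)/2 + log(25*z^2 + 1)/20


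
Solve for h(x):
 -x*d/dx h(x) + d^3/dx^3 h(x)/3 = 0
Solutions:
 h(x) = C1 + Integral(C2*airyai(3^(1/3)*x) + C3*airybi(3^(1/3)*x), x)


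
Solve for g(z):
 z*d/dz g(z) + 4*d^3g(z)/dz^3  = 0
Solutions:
 g(z) = C1 + Integral(C2*airyai(-2^(1/3)*z/2) + C3*airybi(-2^(1/3)*z/2), z)


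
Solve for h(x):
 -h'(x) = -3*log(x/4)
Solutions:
 h(x) = C1 + 3*x*log(x) - x*log(64) - 3*x


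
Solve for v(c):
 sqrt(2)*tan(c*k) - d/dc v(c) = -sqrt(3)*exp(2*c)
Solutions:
 v(c) = C1 + sqrt(2)*Piecewise((-log(cos(c*k))/k, Ne(k, 0)), (0, True)) + sqrt(3)*exp(2*c)/2


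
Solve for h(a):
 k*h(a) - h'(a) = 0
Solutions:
 h(a) = C1*exp(a*k)


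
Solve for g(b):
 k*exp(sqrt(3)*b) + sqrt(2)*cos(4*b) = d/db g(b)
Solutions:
 g(b) = C1 + sqrt(3)*k*exp(sqrt(3)*b)/3 + sqrt(2)*sin(4*b)/4


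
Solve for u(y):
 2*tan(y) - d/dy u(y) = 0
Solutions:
 u(y) = C1 - 2*log(cos(y))


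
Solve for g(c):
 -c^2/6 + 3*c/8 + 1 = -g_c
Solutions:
 g(c) = C1 + c^3/18 - 3*c^2/16 - c


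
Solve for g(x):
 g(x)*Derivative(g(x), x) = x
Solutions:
 g(x) = -sqrt(C1 + x^2)
 g(x) = sqrt(C1 + x^2)


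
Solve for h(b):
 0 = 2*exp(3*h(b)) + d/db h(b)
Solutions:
 h(b) = log((-3^(2/3) - 3*3^(1/6)*I)*(1/(C1 + 2*b))^(1/3)/6)
 h(b) = log((-3^(2/3) + 3*3^(1/6)*I)*(1/(C1 + 2*b))^(1/3)/6)
 h(b) = log(1/(C1 + 6*b))/3


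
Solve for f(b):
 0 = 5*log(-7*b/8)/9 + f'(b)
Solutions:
 f(b) = C1 - 5*b*log(-b)/9 + 5*b*(-log(7) + 1 + 3*log(2))/9


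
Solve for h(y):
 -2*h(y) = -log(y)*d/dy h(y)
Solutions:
 h(y) = C1*exp(2*li(y))


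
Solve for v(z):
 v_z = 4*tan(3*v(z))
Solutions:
 v(z) = -asin(C1*exp(12*z))/3 + pi/3
 v(z) = asin(C1*exp(12*z))/3


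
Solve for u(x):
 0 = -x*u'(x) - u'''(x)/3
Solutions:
 u(x) = C1 + Integral(C2*airyai(-3^(1/3)*x) + C3*airybi(-3^(1/3)*x), x)


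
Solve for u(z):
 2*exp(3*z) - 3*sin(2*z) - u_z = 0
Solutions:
 u(z) = C1 + 2*exp(3*z)/3 + 3*cos(2*z)/2


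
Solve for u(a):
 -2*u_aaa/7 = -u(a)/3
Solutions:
 u(a) = C3*exp(6^(2/3)*7^(1/3)*a/6) + (C1*sin(2^(2/3)*3^(1/6)*7^(1/3)*a/4) + C2*cos(2^(2/3)*3^(1/6)*7^(1/3)*a/4))*exp(-6^(2/3)*7^(1/3)*a/12)


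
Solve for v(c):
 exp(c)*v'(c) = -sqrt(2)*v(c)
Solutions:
 v(c) = C1*exp(sqrt(2)*exp(-c))


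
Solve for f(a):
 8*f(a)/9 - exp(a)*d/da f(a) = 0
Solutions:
 f(a) = C1*exp(-8*exp(-a)/9)


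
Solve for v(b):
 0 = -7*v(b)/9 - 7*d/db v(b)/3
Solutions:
 v(b) = C1*exp(-b/3)


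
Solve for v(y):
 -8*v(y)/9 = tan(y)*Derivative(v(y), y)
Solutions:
 v(y) = C1/sin(y)^(8/9)


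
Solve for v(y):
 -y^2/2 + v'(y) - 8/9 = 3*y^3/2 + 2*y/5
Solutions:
 v(y) = C1 + 3*y^4/8 + y^3/6 + y^2/5 + 8*y/9
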